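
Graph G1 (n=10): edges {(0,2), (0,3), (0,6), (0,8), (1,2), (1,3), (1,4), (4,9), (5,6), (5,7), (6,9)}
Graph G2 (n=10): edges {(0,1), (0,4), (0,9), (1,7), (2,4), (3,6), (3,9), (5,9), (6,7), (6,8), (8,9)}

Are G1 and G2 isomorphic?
Yes, isomorphic

The graphs are isomorphic.
One valid mapping φ: V(G1) → V(G2): 0→9, 1→6, 2→8, 3→3, 4→7, 5→4, 6→0, 7→2, 8→5, 9→1

Verify φ preserves adjacency — for each edge of G1, its image is an edge of G2:
  (0,2) → (φ(0),φ(2)) = (8,9) ∈ E(G2) ✓
  (0,3) → (φ(0),φ(3)) = (3,9) ∈ E(G2) ✓
  (0,6) → (φ(0),φ(6)) = (0,9) ∈ E(G2) ✓
  (0,8) → (φ(0),φ(8)) = (5,9) ∈ E(G2) ✓
  (1,2) → (φ(1),φ(2)) = (6,8) ∈ E(G2) ✓
  (1,3) → (φ(1),φ(3)) = (3,6) ∈ E(G2) ✓
  (1,4) → (φ(1),φ(4)) = (6,7) ∈ E(G2) ✓
  (4,9) → (φ(4),φ(9)) = (1,7) ∈ E(G2) ✓
  (5,6) → (φ(5),φ(6)) = (0,4) ∈ E(G2) ✓
  (5,7) → (φ(5),φ(7)) = (2,4) ∈ E(G2) ✓
  (6,9) → (φ(6),φ(9)) = (0,1) ∈ E(G2) ✓
All 11 edges of G1 map to edges of G2, and |E(G1)| = |E(G2)| = 11, so φ is a bijection on edges as well as vertices. Hence G1 ≅ G2.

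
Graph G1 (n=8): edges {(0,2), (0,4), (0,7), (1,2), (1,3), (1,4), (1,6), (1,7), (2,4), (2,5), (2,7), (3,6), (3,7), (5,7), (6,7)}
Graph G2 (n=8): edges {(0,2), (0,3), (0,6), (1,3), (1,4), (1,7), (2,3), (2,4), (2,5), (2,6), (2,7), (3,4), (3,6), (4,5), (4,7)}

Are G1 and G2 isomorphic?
Yes, isomorphic

The graphs are isomorphic.
One valid mapping φ: V(G1) → V(G2): 0→7, 1→3, 2→4, 3→6, 4→1, 5→5, 6→0, 7→2

Verify φ preserves adjacency — for each edge of G1, its image is an edge of G2:
  (0,2) → (φ(0),φ(2)) = (4,7) ∈ E(G2) ✓
  (0,4) → (φ(0),φ(4)) = (1,7) ∈ E(G2) ✓
  (0,7) → (φ(0),φ(7)) = (2,7) ∈ E(G2) ✓
  (1,2) → (φ(1),φ(2)) = (3,4) ∈ E(G2) ✓
  (1,3) → (φ(1),φ(3)) = (3,6) ∈ E(G2) ✓
  (1,4) → (φ(1),φ(4)) = (1,3) ∈ E(G2) ✓
  (1,6) → (φ(1),φ(6)) = (0,3) ∈ E(G2) ✓
  (1,7) → (φ(1),φ(7)) = (2,3) ∈ E(G2) ✓
  (2,4) → (φ(2),φ(4)) = (1,4) ∈ E(G2) ✓
  (2,5) → (φ(2),φ(5)) = (4,5) ∈ E(G2) ✓
  (2,7) → (φ(2),φ(7)) = (2,4) ∈ E(G2) ✓
  (3,6) → (φ(3),φ(6)) = (0,6) ∈ E(G2) ✓
  (3,7) → (φ(3),φ(7)) = (2,6) ∈ E(G2) ✓
  (5,7) → (φ(5),φ(7)) = (2,5) ∈ E(G2) ✓
  (6,7) → (φ(6),φ(7)) = (0,2) ∈ E(G2) ✓
All 15 edges of G1 map to edges of G2, and |E(G1)| = |E(G2)| = 15, so φ is a bijection on edges as well as vertices. Hence G1 ≅ G2.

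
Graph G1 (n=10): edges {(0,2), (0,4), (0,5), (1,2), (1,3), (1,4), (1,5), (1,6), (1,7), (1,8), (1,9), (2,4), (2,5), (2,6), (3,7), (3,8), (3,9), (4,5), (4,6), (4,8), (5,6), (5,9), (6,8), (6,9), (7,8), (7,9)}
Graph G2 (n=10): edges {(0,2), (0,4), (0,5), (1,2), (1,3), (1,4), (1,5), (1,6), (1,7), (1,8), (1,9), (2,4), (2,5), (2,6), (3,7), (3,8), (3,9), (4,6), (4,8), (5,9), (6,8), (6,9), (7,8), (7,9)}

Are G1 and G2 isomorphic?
No, not isomorphic

The graphs are NOT isomorphic.

Counting edges: G1 has 26 edge(s); G2 has 24 edge(s).
Edge count is an isomorphism invariant (a bijection on vertices induces a bijection on edges), so differing edge counts rule out isomorphism.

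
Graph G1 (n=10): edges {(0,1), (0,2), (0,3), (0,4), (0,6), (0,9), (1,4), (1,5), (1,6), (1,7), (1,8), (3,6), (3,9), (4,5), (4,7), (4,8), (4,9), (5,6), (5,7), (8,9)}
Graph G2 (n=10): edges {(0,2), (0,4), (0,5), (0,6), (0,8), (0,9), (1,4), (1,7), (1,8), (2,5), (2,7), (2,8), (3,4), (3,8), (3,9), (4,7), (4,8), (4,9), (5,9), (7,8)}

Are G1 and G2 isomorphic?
Yes, isomorphic

The graphs are isomorphic.
One valid mapping φ: V(G1) → V(G2): 0→0, 1→8, 2→6, 3→5, 4→4, 5→7, 6→2, 7→1, 8→3, 9→9

Verify φ preserves adjacency — for each edge of G1, its image is an edge of G2:
  (0,1) → (φ(0),φ(1)) = (0,8) ∈ E(G2) ✓
  (0,2) → (φ(0),φ(2)) = (0,6) ∈ E(G2) ✓
  (0,3) → (φ(0),φ(3)) = (0,5) ∈ E(G2) ✓
  (0,4) → (φ(0),φ(4)) = (0,4) ∈ E(G2) ✓
  (0,6) → (φ(0),φ(6)) = (0,2) ∈ E(G2) ✓
  (0,9) → (φ(0),φ(9)) = (0,9) ∈ E(G2) ✓
  (1,4) → (φ(1),φ(4)) = (4,8) ∈ E(G2) ✓
  (1,5) → (φ(1),φ(5)) = (7,8) ∈ E(G2) ✓
  (1,6) → (φ(1),φ(6)) = (2,8) ∈ E(G2) ✓
  (1,7) → (φ(1),φ(7)) = (1,8) ∈ E(G2) ✓
  (1,8) → (φ(1),φ(8)) = (3,8) ∈ E(G2) ✓
  (3,6) → (φ(3),φ(6)) = (2,5) ∈ E(G2) ✓
  (3,9) → (φ(3),φ(9)) = (5,9) ∈ E(G2) ✓
  (4,5) → (φ(4),φ(5)) = (4,7) ∈ E(G2) ✓
  (4,7) → (φ(4),φ(7)) = (1,4) ∈ E(G2) ✓
  (4,8) → (φ(4),φ(8)) = (3,4) ∈ E(G2) ✓
  (4,9) → (φ(4),φ(9)) = (4,9) ∈ E(G2) ✓
  (5,6) → (φ(5),φ(6)) = (2,7) ∈ E(G2) ✓
  (5,7) → (φ(5),φ(7)) = (1,7) ∈ E(G2) ✓
  (8,9) → (φ(8),φ(9)) = (3,9) ∈ E(G2) ✓
All 20 edges of G1 map to edges of G2, and |E(G1)| = |E(G2)| = 20, so φ is a bijection on edges as well as vertices. Hence G1 ≅ G2.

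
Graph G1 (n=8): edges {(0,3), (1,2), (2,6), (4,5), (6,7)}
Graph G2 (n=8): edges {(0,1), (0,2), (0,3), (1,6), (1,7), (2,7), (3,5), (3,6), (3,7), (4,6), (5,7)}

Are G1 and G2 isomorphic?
No, not isomorphic

The graphs are NOT isomorphic.

Connected components of G1: 3 component(s) with vertex sets [[0, 3], [4, 5], [1, 2, 6, 7]], sizes [2, 2, 4].
Connected components of G2: 1 component(s) with vertex sets [[0, 1, 2, 3, 4, 5, 6, 7]], sizes [8].
The number of connected components (and the multiset of component sizes) is an isomorphism invariant — an isomorphism maps each component of G1 bijectively onto a component of G2. Since G1 has 3 component(s) and G2 has 1, they cannot be isomorphic.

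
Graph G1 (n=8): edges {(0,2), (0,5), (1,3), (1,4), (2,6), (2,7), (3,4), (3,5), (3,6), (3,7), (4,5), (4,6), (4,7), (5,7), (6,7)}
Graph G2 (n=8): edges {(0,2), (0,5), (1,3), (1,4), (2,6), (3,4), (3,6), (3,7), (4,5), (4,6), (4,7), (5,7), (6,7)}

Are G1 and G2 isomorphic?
No, not isomorphic

The graphs are NOT isomorphic.

Counting edges: G1 has 15 edge(s); G2 has 13 edge(s).
Edge count is an isomorphism invariant (a bijection on vertices induces a bijection on edges), so differing edge counts rule out isomorphism.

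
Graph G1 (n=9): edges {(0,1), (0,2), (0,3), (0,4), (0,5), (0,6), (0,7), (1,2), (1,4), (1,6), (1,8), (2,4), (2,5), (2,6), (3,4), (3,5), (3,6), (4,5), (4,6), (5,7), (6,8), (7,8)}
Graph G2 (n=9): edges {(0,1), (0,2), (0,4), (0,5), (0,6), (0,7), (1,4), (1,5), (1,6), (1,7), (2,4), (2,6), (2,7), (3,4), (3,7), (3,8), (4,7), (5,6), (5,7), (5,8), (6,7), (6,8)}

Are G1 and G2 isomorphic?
Yes, isomorphic

The graphs are isomorphic.
One valid mapping φ: V(G1) → V(G2): 0→7, 1→5, 2→1, 3→2, 4→0, 5→4, 6→6, 7→3, 8→8

Verify φ preserves adjacency — for each edge of G1, its image is an edge of G2:
  (0,1) → (φ(0),φ(1)) = (5,7) ∈ E(G2) ✓
  (0,2) → (φ(0),φ(2)) = (1,7) ∈ E(G2) ✓
  (0,3) → (φ(0),φ(3)) = (2,7) ∈ E(G2) ✓
  (0,4) → (φ(0),φ(4)) = (0,7) ∈ E(G2) ✓
  (0,5) → (φ(0),φ(5)) = (4,7) ∈ E(G2) ✓
  (0,6) → (φ(0),φ(6)) = (6,7) ∈ E(G2) ✓
  (0,7) → (φ(0),φ(7)) = (3,7) ∈ E(G2) ✓
  (1,2) → (φ(1),φ(2)) = (1,5) ∈ E(G2) ✓
  (1,4) → (φ(1),φ(4)) = (0,5) ∈ E(G2) ✓
  (1,6) → (φ(1),φ(6)) = (5,6) ∈ E(G2) ✓
  (1,8) → (φ(1),φ(8)) = (5,8) ∈ E(G2) ✓
  (2,4) → (φ(2),φ(4)) = (0,1) ∈ E(G2) ✓
  (2,5) → (φ(2),φ(5)) = (1,4) ∈ E(G2) ✓
  (2,6) → (φ(2),φ(6)) = (1,6) ∈ E(G2) ✓
  (3,4) → (φ(3),φ(4)) = (0,2) ∈ E(G2) ✓
  (3,5) → (φ(3),φ(5)) = (2,4) ∈ E(G2) ✓
  (3,6) → (φ(3),φ(6)) = (2,6) ∈ E(G2) ✓
  (4,5) → (φ(4),φ(5)) = (0,4) ∈ E(G2) ✓
  (4,6) → (φ(4),φ(6)) = (0,6) ∈ E(G2) ✓
  (5,7) → (φ(5),φ(7)) = (3,4) ∈ E(G2) ✓
  (6,8) → (φ(6),φ(8)) = (6,8) ∈ E(G2) ✓
  (7,8) → (φ(7),φ(8)) = (3,8) ∈ E(G2) ✓
All 22 edges of G1 map to edges of G2, and |E(G1)| = |E(G2)| = 22, so φ is a bijection on edges as well as vertices. Hence G1 ≅ G2.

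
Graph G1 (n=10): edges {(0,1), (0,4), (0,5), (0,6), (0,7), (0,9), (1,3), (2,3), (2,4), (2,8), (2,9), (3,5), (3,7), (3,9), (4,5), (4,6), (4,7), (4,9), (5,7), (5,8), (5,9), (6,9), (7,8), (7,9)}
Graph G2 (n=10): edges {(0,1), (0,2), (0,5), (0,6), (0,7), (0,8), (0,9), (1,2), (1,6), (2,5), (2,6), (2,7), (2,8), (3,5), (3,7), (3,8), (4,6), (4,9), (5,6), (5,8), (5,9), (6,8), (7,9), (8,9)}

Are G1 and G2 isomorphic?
Yes, isomorphic

The graphs are isomorphic.
One valid mapping φ: V(G1) → V(G2): 0→6, 1→4, 2→7, 3→9, 4→2, 5→8, 6→1, 7→5, 8→3, 9→0

Verify φ preserves adjacency — for each edge of G1, its image is an edge of G2:
  (0,1) → (φ(0),φ(1)) = (4,6) ∈ E(G2) ✓
  (0,4) → (φ(0),φ(4)) = (2,6) ∈ E(G2) ✓
  (0,5) → (φ(0),φ(5)) = (6,8) ∈ E(G2) ✓
  (0,6) → (φ(0),φ(6)) = (1,6) ∈ E(G2) ✓
  (0,7) → (φ(0),φ(7)) = (5,6) ∈ E(G2) ✓
  (0,9) → (φ(0),φ(9)) = (0,6) ∈ E(G2) ✓
  (1,3) → (φ(1),φ(3)) = (4,9) ∈ E(G2) ✓
  (2,3) → (φ(2),φ(3)) = (7,9) ∈ E(G2) ✓
  (2,4) → (φ(2),φ(4)) = (2,7) ∈ E(G2) ✓
  (2,8) → (φ(2),φ(8)) = (3,7) ∈ E(G2) ✓
  (2,9) → (φ(2),φ(9)) = (0,7) ∈ E(G2) ✓
  (3,5) → (φ(3),φ(5)) = (8,9) ∈ E(G2) ✓
  (3,7) → (φ(3),φ(7)) = (5,9) ∈ E(G2) ✓
  (3,9) → (φ(3),φ(9)) = (0,9) ∈ E(G2) ✓
  (4,5) → (φ(4),φ(5)) = (2,8) ∈ E(G2) ✓
  (4,6) → (φ(4),φ(6)) = (1,2) ∈ E(G2) ✓
  (4,7) → (φ(4),φ(7)) = (2,5) ∈ E(G2) ✓
  (4,9) → (φ(4),φ(9)) = (0,2) ∈ E(G2) ✓
  (5,7) → (φ(5),φ(7)) = (5,8) ∈ E(G2) ✓
  (5,8) → (φ(5),φ(8)) = (3,8) ∈ E(G2) ✓
  (5,9) → (φ(5),φ(9)) = (0,8) ∈ E(G2) ✓
  (6,9) → (φ(6),φ(9)) = (0,1) ∈ E(G2) ✓
  (7,8) → (φ(7),φ(8)) = (3,5) ∈ E(G2) ✓
  (7,9) → (φ(7),φ(9)) = (0,5) ∈ E(G2) ✓
All 24 edges of G1 map to edges of G2, and |E(G1)| = |E(G2)| = 24, so φ is a bijection on edges as well as vertices. Hence G1 ≅ G2.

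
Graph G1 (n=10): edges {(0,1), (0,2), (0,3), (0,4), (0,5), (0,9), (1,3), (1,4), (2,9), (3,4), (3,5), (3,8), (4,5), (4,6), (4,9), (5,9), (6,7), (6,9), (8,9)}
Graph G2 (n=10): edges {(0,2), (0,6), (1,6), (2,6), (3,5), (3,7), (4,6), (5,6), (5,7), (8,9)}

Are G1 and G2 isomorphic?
No, not isomorphic

The graphs are NOT isomorphic.

Connected components of G1: 1 component(s) with vertex sets [[0, 1, 2, 3, 4, 5, 6, 7, 8, 9]], sizes [10].
Connected components of G2: 2 component(s) with vertex sets [[8, 9], [0, 1, 2, 3, 4, 5, 6, 7]], sizes [2, 8].
The number of connected components (and the multiset of component sizes) is an isomorphism invariant — an isomorphism maps each component of G1 bijectively onto a component of G2. Since G1 has 1 component(s) and G2 has 2, they cannot be isomorphic.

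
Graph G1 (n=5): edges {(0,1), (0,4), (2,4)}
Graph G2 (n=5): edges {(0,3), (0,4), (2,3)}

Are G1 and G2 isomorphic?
Yes, isomorphic

The graphs are isomorphic.
One valid mapping φ: V(G1) → V(G2): 0→0, 1→4, 2→2, 3→1, 4→3

Verify φ preserves adjacency — for each edge of G1, its image is an edge of G2:
  (0,1) → (φ(0),φ(1)) = (0,4) ∈ E(G2) ✓
  (0,4) → (φ(0),φ(4)) = (0,3) ∈ E(G2) ✓
  (2,4) → (φ(2),φ(4)) = (2,3) ∈ E(G2) ✓
All 3 edges of G1 map to edges of G2, and |E(G1)| = |E(G2)| = 3, so φ is a bijection on edges as well as vertices. Hence G1 ≅ G2.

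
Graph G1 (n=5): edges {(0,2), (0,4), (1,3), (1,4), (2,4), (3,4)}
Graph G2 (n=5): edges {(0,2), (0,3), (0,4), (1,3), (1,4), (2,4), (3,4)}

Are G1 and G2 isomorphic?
No, not isomorphic

The graphs are NOT isomorphic.

Counting edges: G1 has 6 edge(s); G2 has 7 edge(s).
Edge count is an isomorphism invariant (a bijection on vertices induces a bijection on edges), so differing edge counts rule out isomorphism.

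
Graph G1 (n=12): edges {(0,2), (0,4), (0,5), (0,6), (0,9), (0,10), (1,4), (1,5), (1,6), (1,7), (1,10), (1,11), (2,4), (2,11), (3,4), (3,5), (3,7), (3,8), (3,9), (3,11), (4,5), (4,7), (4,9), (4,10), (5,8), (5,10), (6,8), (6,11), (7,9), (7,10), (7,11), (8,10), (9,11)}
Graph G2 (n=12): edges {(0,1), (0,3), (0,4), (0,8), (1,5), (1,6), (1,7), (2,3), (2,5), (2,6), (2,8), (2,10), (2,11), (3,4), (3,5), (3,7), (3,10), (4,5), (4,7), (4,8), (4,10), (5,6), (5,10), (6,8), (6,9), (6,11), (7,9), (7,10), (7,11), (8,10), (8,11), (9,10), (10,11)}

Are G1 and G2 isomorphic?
Yes, isomorphic

The graphs are isomorphic.
One valid mapping φ: V(G1) → V(G2): 0→7, 1→5, 2→9, 3→8, 4→10, 5→4, 6→1, 7→2, 8→0, 9→11, 10→3, 11→6

Verify φ preserves adjacency — for each edge of G1, its image is an edge of G2:
  (0,2) → (φ(0),φ(2)) = (7,9) ∈ E(G2) ✓
  (0,4) → (φ(0),φ(4)) = (7,10) ∈ E(G2) ✓
  (0,5) → (φ(0),φ(5)) = (4,7) ∈ E(G2) ✓
  (0,6) → (φ(0),φ(6)) = (1,7) ∈ E(G2) ✓
  (0,9) → (φ(0),φ(9)) = (7,11) ∈ E(G2) ✓
  (0,10) → (φ(0),φ(10)) = (3,7) ∈ E(G2) ✓
  (1,4) → (φ(1),φ(4)) = (5,10) ∈ E(G2) ✓
  (1,5) → (φ(1),φ(5)) = (4,5) ∈ E(G2) ✓
  (1,6) → (φ(1),φ(6)) = (1,5) ∈ E(G2) ✓
  (1,7) → (φ(1),φ(7)) = (2,5) ∈ E(G2) ✓
  (1,10) → (φ(1),φ(10)) = (3,5) ∈ E(G2) ✓
  (1,11) → (φ(1),φ(11)) = (5,6) ∈ E(G2) ✓
  (2,4) → (φ(2),φ(4)) = (9,10) ∈ E(G2) ✓
  (2,11) → (φ(2),φ(11)) = (6,9) ∈ E(G2) ✓
  (3,4) → (φ(3),φ(4)) = (8,10) ∈ E(G2) ✓
  (3,5) → (φ(3),φ(5)) = (4,8) ∈ E(G2) ✓
  (3,7) → (φ(3),φ(7)) = (2,8) ∈ E(G2) ✓
  (3,8) → (φ(3),φ(8)) = (0,8) ∈ E(G2) ✓
  (3,9) → (φ(3),φ(9)) = (8,11) ∈ E(G2) ✓
  (3,11) → (φ(3),φ(11)) = (6,8) ∈ E(G2) ✓
  (4,5) → (φ(4),φ(5)) = (4,10) ∈ E(G2) ✓
  (4,7) → (φ(4),φ(7)) = (2,10) ∈ E(G2) ✓
  (4,9) → (φ(4),φ(9)) = (10,11) ∈ E(G2) ✓
  (4,10) → (φ(4),φ(10)) = (3,10) ∈ E(G2) ✓
  (5,8) → (φ(5),φ(8)) = (0,4) ∈ E(G2) ✓
  (5,10) → (φ(5),φ(10)) = (3,4) ∈ E(G2) ✓
  (6,8) → (φ(6),φ(8)) = (0,1) ∈ E(G2) ✓
  (6,11) → (φ(6),φ(11)) = (1,6) ∈ E(G2) ✓
  (7,9) → (φ(7),φ(9)) = (2,11) ∈ E(G2) ✓
  (7,10) → (φ(7),φ(10)) = (2,3) ∈ E(G2) ✓
  (7,11) → (φ(7),φ(11)) = (2,6) ∈ E(G2) ✓
  (8,10) → (φ(8),φ(10)) = (0,3) ∈ E(G2) ✓
  (9,11) → (φ(9),φ(11)) = (6,11) ∈ E(G2) ✓
All 33 edges of G1 map to edges of G2, and |E(G1)| = |E(G2)| = 33, so φ is a bijection on edges as well as vertices. Hence G1 ≅ G2.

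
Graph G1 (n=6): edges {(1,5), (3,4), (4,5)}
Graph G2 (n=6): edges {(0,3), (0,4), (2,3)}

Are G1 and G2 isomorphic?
Yes, isomorphic

The graphs are isomorphic.
One valid mapping φ: V(G1) → V(G2): 0→1, 1→2, 2→5, 3→4, 4→0, 5→3

Verify φ preserves adjacency — for each edge of G1, its image is an edge of G2:
  (1,5) → (φ(1),φ(5)) = (2,3) ∈ E(G2) ✓
  (3,4) → (φ(3),φ(4)) = (0,4) ∈ E(G2) ✓
  (4,5) → (φ(4),φ(5)) = (0,3) ∈ E(G2) ✓
All 3 edges of G1 map to edges of G2, and |E(G1)| = |E(G2)| = 3, so φ is a bijection on edges as well as vertices. Hence G1 ≅ G2.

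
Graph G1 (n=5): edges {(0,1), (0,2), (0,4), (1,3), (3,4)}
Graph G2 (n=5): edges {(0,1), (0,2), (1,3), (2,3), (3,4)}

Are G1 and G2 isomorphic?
Yes, isomorphic

The graphs are isomorphic.
One valid mapping φ: V(G1) → V(G2): 0→3, 1→2, 2→4, 3→0, 4→1

Verify φ preserves adjacency — for each edge of G1, its image is an edge of G2:
  (0,1) → (φ(0),φ(1)) = (2,3) ∈ E(G2) ✓
  (0,2) → (φ(0),φ(2)) = (3,4) ∈ E(G2) ✓
  (0,4) → (φ(0),φ(4)) = (1,3) ∈ E(G2) ✓
  (1,3) → (φ(1),φ(3)) = (0,2) ∈ E(G2) ✓
  (3,4) → (φ(3),φ(4)) = (0,1) ∈ E(G2) ✓
All 5 edges of G1 map to edges of G2, and |E(G1)| = |E(G2)| = 5, so φ is a bijection on edges as well as vertices. Hence G1 ≅ G2.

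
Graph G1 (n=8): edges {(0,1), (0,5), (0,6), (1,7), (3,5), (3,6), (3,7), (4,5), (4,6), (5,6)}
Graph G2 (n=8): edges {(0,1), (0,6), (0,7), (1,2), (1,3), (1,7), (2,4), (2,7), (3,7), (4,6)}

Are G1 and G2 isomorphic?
Yes, isomorphic

The graphs are isomorphic.
One valid mapping φ: V(G1) → V(G2): 0→0, 1→6, 2→5, 3→2, 4→3, 5→7, 6→1, 7→4

Verify φ preserves adjacency — for each edge of G1, its image is an edge of G2:
  (0,1) → (φ(0),φ(1)) = (0,6) ∈ E(G2) ✓
  (0,5) → (φ(0),φ(5)) = (0,7) ∈ E(G2) ✓
  (0,6) → (φ(0),φ(6)) = (0,1) ∈ E(G2) ✓
  (1,7) → (φ(1),φ(7)) = (4,6) ∈ E(G2) ✓
  (3,5) → (φ(3),φ(5)) = (2,7) ∈ E(G2) ✓
  (3,6) → (φ(3),φ(6)) = (1,2) ∈ E(G2) ✓
  (3,7) → (φ(3),φ(7)) = (2,4) ∈ E(G2) ✓
  (4,5) → (φ(4),φ(5)) = (3,7) ∈ E(G2) ✓
  (4,6) → (φ(4),φ(6)) = (1,3) ∈ E(G2) ✓
  (5,6) → (φ(5),φ(6)) = (1,7) ∈ E(G2) ✓
All 10 edges of G1 map to edges of G2, and |E(G1)| = |E(G2)| = 10, so φ is a bijection on edges as well as vertices. Hence G1 ≅ G2.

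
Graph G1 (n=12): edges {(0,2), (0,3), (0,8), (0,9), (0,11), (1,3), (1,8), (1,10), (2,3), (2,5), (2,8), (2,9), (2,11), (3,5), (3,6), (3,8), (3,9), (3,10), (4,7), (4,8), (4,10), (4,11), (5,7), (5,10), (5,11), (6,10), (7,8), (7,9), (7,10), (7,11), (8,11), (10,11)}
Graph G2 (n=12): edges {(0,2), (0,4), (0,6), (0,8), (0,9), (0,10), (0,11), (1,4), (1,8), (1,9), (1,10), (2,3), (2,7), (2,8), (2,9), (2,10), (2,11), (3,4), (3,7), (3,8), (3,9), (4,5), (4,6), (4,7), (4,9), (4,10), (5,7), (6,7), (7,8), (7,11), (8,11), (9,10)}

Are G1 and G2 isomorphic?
Yes, isomorphic

The graphs are isomorphic.
One valid mapping φ: V(G1) → V(G2): 0→10, 1→6, 2→9, 3→4, 4→11, 5→3, 6→5, 7→8, 8→0, 9→1, 10→7, 11→2

Verify φ preserves adjacency — for each edge of G1, its image is an edge of G2:
  (0,2) → (φ(0),φ(2)) = (9,10) ∈ E(G2) ✓
  (0,3) → (φ(0),φ(3)) = (4,10) ∈ E(G2) ✓
  (0,8) → (φ(0),φ(8)) = (0,10) ∈ E(G2) ✓
  (0,9) → (φ(0),φ(9)) = (1,10) ∈ E(G2) ✓
  (0,11) → (φ(0),φ(11)) = (2,10) ∈ E(G2) ✓
  (1,3) → (φ(1),φ(3)) = (4,6) ∈ E(G2) ✓
  (1,8) → (φ(1),φ(8)) = (0,6) ∈ E(G2) ✓
  (1,10) → (φ(1),φ(10)) = (6,7) ∈ E(G2) ✓
  (2,3) → (φ(2),φ(3)) = (4,9) ∈ E(G2) ✓
  (2,5) → (φ(2),φ(5)) = (3,9) ∈ E(G2) ✓
  (2,8) → (φ(2),φ(8)) = (0,9) ∈ E(G2) ✓
  (2,9) → (φ(2),φ(9)) = (1,9) ∈ E(G2) ✓
  (2,11) → (φ(2),φ(11)) = (2,9) ∈ E(G2) ✓
  (3,5) → (φ(3),φ(5)) = (3,4) ∈ E(G2) ✓
  (3,6) → (φ(3),φ(6)) = (4,5) ∈ E(G2) ✓
  (3,8) → (φ(3),φ(8)) = (0,4) ∈ E(G2) ✓
  (3,9) → (φ(3),φ(9)) = (1,4) ∈ E(G2) ✓
  (3,10) → (φ(3),φ(10)) = (4,7) ∈ E(G2) ✓
  (4,7) → (φ(4),φ(7)) = (8,11) ∈ E(G2) ✓
  (4,8) → (φ(4),φ(8)) = (0,11) ∈ E(G2) ✓
  (4,10) → (φ(4),φ(10)) = (7,11) ∈ E(G2) ✓
  (4,11) → (φ(4),φ(11)) = (2,11) ∈ E(G2) ✓
  (5,7) → (φ(5),φ(7)) = (3,8) ∈ E(G2) ✓
  (5,10) → (φ(5),φ(10)) = (3,7) ∈ E(G2) ✓
  (5,11) → (φ(5),φ(11)) = (2,3) ∈ E(G2) ✓
  (6,10) → (φ(6),φ(10)) = (5,7) ∈ E(G2) ✓
  (7,8) → (φ(7),φ(8)) = (0,8) ∈ E(G2) ✓
  (7,9) → (φ(7),φ(9)) = (1,8) ∈ E(G2) ✓
  (7,10) → (φ(7),φ(10)) = (7,8) ∈ E(G2) ✓
  (7,11) → (φ(7),φ(11)) = (2,8) ∈ E(G2) ✓
  (8,11) → (φ(8),φ(11)) = (0,2) ∈ E(G2) ✓
  (10,11) → (φ(10),φ(11)) = (2,7) ∈ E(G2) ✓
All 32 edges of G1 map to edges of G2, and |E(G1)| = |E(G2)| = 32, so φ is a bijection on edges as well as vertices. Hence G1 ≅ G2.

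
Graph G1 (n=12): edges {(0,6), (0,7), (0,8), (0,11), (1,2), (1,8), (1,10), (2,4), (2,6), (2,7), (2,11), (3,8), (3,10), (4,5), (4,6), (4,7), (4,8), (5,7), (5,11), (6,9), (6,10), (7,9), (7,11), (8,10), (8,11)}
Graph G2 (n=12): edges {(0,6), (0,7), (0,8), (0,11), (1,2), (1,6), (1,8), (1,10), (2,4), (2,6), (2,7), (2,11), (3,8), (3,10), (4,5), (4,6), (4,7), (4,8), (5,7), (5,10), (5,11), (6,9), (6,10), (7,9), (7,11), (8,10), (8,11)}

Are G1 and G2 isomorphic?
No, not isomorphic

The graphs are NOT isomorphic.

Counting edges: G1 has 25 edge(s); G2 has 27 edge(s).
Edge count is an isomorphism invariant (a bijection on vertices induces a bijection on edges), so differing edge counts rule out isomorphism.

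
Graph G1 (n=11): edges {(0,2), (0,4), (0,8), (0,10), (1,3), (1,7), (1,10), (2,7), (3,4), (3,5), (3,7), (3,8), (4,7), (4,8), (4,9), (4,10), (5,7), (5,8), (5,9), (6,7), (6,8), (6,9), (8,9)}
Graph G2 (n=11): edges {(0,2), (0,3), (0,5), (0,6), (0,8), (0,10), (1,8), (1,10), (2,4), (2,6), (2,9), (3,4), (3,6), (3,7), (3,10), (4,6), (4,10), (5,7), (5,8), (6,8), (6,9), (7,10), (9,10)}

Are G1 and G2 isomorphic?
Yes, isomorphic

The graphs are isomorphic.
One valid mapping φ: V(G1) → V(G2): 0→8, 1→7, 2→1, 3→3, 4→0, 5→4, 6→9, 7→10, 8→6, 9→2, 10→5

Verify φ preserves adjacency — for each edge of G1, its image is an edge of G2:
  (0,2) → (φ(0),φ(2)) = (1,8) ∈ E(G2) ✓
  (0,4) → (φ(0),φ(4)) = (0,8) ∈ E(G2) ✓
  (0,8) → (φ(0),φ(8)) = (6,8) ∈ E(G2) ✓
  (0,10) → (φ(0),φ(10)) = (5,8) ∈ E(G2) ✓
  (1,3) → (φ(1),φ(3)) = (3,7) ∈ E(G2) ✓
  (1,7) → (φ(1),φ(7)) = (7,10) ∈ E(G2) ✓
  (1,10) → (φ(1),φ(10)) = (5,7) ∈ E(G2) ✓
  (2,7) → (φ(2),φ(7)) = (1,10) ∈ E(G2) ✓
  (3,4) → (φ(3),φ(4)) = (0,3) ∈ E(G2) ✓
  (3,5) → (φ(3),φ(5)) = (3,4) ∈ E(G2) ✓
  (3,7) → (φ(3),φ(7)) = (3,10) ∈ E(G2) ✓
  (3,8) → (φ(3),φ(8)) = (3,6) ∈ E(G2) ✓
  (4,7) → (φ(4),φ(7)) = (0,10) ∈ E(G2) ✓
  (4,8) → (φ(4),φ(8)) = (0,6) ∈ E(G2) ✓
  (4,9) → (φ(4),φ(9)) = (0,2) ∈ E(G2) ✓
  (4,10) → (φ(4),φ(10)) = (0,5) ∈ E(G2) ✓
  (5,7) → (φ(5),φ(7)) = (4,10) ∈ E(G2) ✓
  (5,8) → (φ(5),φ(8)) = (4,6) ∈ E(G2) ✓
  (5,9) → (φ(5),φ(9)) = (2,4) ∈ E(G2) ✓
  (6,7) → (φ(6),φ(7)) = (9,10) ∈ E(G2) ✓
  (6,8) → (φ(6),φ(8)) = (6,9) ∈ E(G2) ✓
  (6,9) → (φ(6),φ(9)) = (2,9) ∈ E(G2) ✓
  (8,9) → (φ(8),φ(9)) = (2,6) ∈ E(G2) ✓
All 23 edges of G1 map to edges of G2, and |E(G1)| = |E(G2)| = 23, so φ is a bijection on edges as well as vertices. Hence G1 ≅ G2.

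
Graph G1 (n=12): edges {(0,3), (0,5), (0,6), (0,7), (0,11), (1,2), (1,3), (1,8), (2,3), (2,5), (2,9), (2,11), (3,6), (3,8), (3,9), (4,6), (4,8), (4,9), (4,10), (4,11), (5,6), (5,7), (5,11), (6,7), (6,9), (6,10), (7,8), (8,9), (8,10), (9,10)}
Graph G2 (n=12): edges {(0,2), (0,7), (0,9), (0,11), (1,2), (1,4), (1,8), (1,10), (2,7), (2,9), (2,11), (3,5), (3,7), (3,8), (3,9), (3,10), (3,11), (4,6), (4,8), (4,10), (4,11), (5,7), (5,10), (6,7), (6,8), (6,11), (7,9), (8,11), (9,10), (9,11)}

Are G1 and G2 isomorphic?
Yes, isomorphic

The graphs are isomorphic.
One valid mapping φ: V(G1) → V(G2): 0→8, 1→5, 2→10, 3→3, 4→2, 5→4, 6→11, 7→6, 8→7, 9→9, 10→0, 11→1

Verify φ preserves adjacency — for each edge of G1, its image is an edge of G2:
  (0,3) → (φ(0),φ(3)) = (3,8) ∈ E(G2) ✓
  (0,5) → (φ(0),φ(5)) = (4,8) ∈ E(G2) ✓
  (0,6) → (φ(0),φ(6)) = (8,11) ∈ E(G2) ✓
  (0,7) → (φ(0),φ(7)) = (6,8) ∈ E(G2) ✓
  (0,11) → (φ(0),φ(11)) = (1,8) ∈ E(G2) ✓
  (1,2) → (φ(1),φ(2)) = (5,10) ∈ E(G2) ✓
  (1,3) → (φ(1),φ(3)) = (3,5) ∈ E(G2) ✓
  (1,8) → (φ(1),φ(8)) = (5,7) ∈ E(G2) ✓
  (2,3) → (φ(2),φ(3)) = (3,10) ∈ E(G2) ✓
  (2,5) → (φ(2),φ(5)) = (4,10) ∈ E(G2) ✓
  (2,9) → (φ(2),φ(9)) = (9,10) ∈ E(G2) ✓
  (2,11) → (φ(2),φ(11)) = (1,10) ∈ E(G2) ✓
  (3,6) → (φ(3),φ(6)) = (3,11) ∈ E(G2) ✓
  (3,8) → (φ(3),φ(8)) = (3,7) ∈ E(G2) ✓
  (3,9) → (φ(3),φ(9)) = (3,9) ∈ E(G2) ✓
  (4,6) → (φ(4),φ(6)) = (2,11) ∈ E(G2) ✓
  (4,8) → (φ(4),φ(8)) = (2,7) ∈ E(G2) ✓
  (4,9) → (φ(4),φ(9)) = (2,9) ∈ E(G2) ✓
  (4,10) → (φ(4),φ(10)) = (0,2) ∈ E(G2) ✓
  (4,11) → (φ(4),φ(11)) = (1,2) ∈ E(G2) ✓
  (5,6) → (φ(5),φ(6)) = (4,11) ∈ E(G2) ✓
  (5,7) → (φ(5),φ(7)) = (4,6) ∈ E(G2) ✓
  (5,11) → (φ(5),φ(11)) = (1,4) ∈ E(G2) ✓
  (6,7) → (φ(6),φ(7)) = (6,11) ∈ E(G2) ✓
  (6,9) → (φ(6),φ(9)) = (9,11) ∈ E(G2) ✓
  (6,10) → (φ(6),φ(10)) = (0,11) ∈ E(G2) ✓
  (7,8) → (φ(7),φ(8)) = (6,7) ∈ E(G2) ✓
  (8,9) → (φ(8),φ(9)) = (7,9) ∈ E(G2) ✓
  (8,10) → (φ(8),φ(10)) = (0,7) ∈ E(G2) ✓
  (9,10) → (φ(9),φ(10)) = (0,9) ∈ E(G2) ✓
All 30 edges of G1 map to edges of G2, and |E(G1)| = |E(G2)| = 30, so φ is a bijection on edges as well as vertices. Hence G1 ≅ G2.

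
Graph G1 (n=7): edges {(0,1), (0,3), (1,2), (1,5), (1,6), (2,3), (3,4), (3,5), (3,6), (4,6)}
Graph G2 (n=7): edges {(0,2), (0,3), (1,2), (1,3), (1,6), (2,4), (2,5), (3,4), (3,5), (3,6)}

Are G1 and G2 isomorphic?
Yes, isomorphic

The graphs are isomorphic.
One valid mapping φ: V(G1) → V(G2): 0→4, 1→2, 2→0, 3→3, 4→6, 5→5, 6→1

Verify φ preserves adjacency — for each edge of G1, its image is an edge of G2:
  (0,1) → (φ(0),φ(1)) = (2,4) ∈ E(G2) ✓
  (0,3) → (φ(0),φ(3)) = (3,4) ∈ E(G2) ✓
  (1,2) → (φ(1),φ(2)) = (0,2) ∈ E(G2) ✓
  (1,5) → (φ(1),φ(5)) = (2,5) ∈ E(G2) ✓
  (1,6) → (φ(1),φ(6)) = (1,2) ∈ E(G2) ✓
  (2,3) → (φ(2),φ(3)) = (0,3) ∈ E(G2) ✓
  (3,4) → (φ(3),φ(4)) = (3,6) ∈ E(G2) ✓
  (3,5) → (φ(3),φ(5)) = (3,5) ∈ E(G2) ✓
  (3,6) → (φ(3),φ(6)) = (1,3) ∈ E(G2) ✓
  (4,6) → (φ(4),φ(6)) = (1,6) ∈ E(G2) ✓
All 10 edges of G1 map to edges of G2, and |E(G1)| = |E(G2)| = 10, so φ is a bijection on edges as well as vertices. Hence G1 ≅ G2.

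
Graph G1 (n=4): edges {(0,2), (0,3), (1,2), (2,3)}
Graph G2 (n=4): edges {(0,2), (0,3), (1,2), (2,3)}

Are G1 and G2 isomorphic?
Yes, isomorphic

The graphs are isomorphic.
One valid mapping φ: V(G1) → V(G2): 0→0, 1→1, 2→2, 3→3

Verify φ preserves adjacency — for each edge of G1, its image is an edge of G2:
  (0,2) → (φ(0),φ(2)) = (0,2) ∈ E(G2) ✓
  (0,3) → (φ(0),φ(3)) = (0,3) ∈ E(G2) ✓
  (1,2) → (φ(1),φ(2)) = (1,2) ∈ E(G2) ✓
  (2,3) → (φ(2),φ(3)) = (2,3) ∈ E(G2) ✓
All 4 edges of G1 map to edges of G2, and |E(G1)| = |E(G2)| = 4, so φ is a bijection on edges as well as vertices. Hence G1 ≅ G2.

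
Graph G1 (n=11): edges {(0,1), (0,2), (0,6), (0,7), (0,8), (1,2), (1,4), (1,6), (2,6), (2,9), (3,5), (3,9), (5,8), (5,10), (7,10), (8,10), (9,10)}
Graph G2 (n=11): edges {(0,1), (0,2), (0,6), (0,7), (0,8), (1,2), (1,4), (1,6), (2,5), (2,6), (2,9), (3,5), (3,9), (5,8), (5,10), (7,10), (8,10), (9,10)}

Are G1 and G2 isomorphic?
No, not isomorphic

The graphs are NOT isomorphic.

Counting edges: G1 has 17 edge(s); G2 has 18 edge(s).
Edge count is an isomorphism invariant (a bijection on vertices induces a bijection on edges), so differing edge counts rule out isomorphism.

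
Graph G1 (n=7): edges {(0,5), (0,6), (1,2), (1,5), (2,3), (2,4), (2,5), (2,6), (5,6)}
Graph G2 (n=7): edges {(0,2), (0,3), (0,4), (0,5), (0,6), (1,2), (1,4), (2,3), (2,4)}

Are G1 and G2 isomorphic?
Yes, isomorphic

The graphs are isomorphic.
One valid mapping φ: V(G1) → V(G2): 0→1, 1→3, 2→0, 3→5, 4→6, 5→2, 6→4

Verify φ preserves adjacency — for each edge of G1, its image is an edge of G2:
  (0,5) → (φ(0),φ(5)) = (1,2) ∈ E(G2) ✓
  (0,6) → (φ(0),φ(6)) = (1,4) ∈ E(G2) ✓
  (1,2) → (φ(1),φ(2)) = (0,3) ∈ E(G2) ✓
  (1,5) → (φ(1),φ(5)) = (2,3) ∈ E(G2) ✓
  (2,3) → (φ(2),φ(3)) = (0,5) ∈ E(G2) ✓
  (2,4) → (φ(2),φ(4)) = (0,6) ∈ E(G2) ✓
  (2,5) → (φ(2),φ(5)) = (0,2) ∈ E(G2) ✓
  (2,6) → (φ(2),φ(6)) = (0,4) ∈ E(G2) ✓
  (5,6) → (φ(5),φ(6)) = (2,4) ∈ E(G2) ✓
All 9 edges of G1 map to edges of G2, and |E(G1)| = |E(G2)| = 9, so φ is a bijection on edges as well as vertices. Hence G1 ≅ G2.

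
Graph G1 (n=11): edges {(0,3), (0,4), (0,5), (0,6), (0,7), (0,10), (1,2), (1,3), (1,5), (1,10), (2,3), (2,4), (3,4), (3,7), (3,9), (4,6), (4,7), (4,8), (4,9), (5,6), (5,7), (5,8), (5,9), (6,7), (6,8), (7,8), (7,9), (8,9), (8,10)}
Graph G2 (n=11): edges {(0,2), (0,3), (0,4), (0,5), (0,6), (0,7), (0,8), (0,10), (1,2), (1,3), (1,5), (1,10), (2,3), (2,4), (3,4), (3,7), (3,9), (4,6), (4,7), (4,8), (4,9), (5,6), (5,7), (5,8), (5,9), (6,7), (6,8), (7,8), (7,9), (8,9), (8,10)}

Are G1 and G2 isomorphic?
No, not isomorphic

The graphs are NOT isomorphic.

Counting edges: G1 has 29 edge(s); G2 has 31 edge(s).
Edge count is an isomorphism invariant (a bijection on vertices induces a bijection on edges), so differing edge counts rule out isomorphism.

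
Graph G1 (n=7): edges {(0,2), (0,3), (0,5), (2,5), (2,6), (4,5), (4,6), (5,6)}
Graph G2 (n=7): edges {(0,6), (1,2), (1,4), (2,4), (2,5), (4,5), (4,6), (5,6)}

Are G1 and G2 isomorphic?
Yes, isomorphic

The graphs are isomorphic.
One valid mapping φ: V(G1) → V(G2): 0→6, 1→3, 2→5, 3→0, 4→1, 5→4, 6→2

Verify φ preserves adjacency — for each edge of G1, its image is an edge of G2:
  (0,2) → (φ(0),φ(2)) = (5,6) ∈ E(G2) ✓
  (0,3) → (φ(0),φ(3)) = (0,6) ∈ E(G2) ✓
  (0,5) → (φ(0),φ(5)) = (4,6) ∈ E(G2) ✓
  (2,5) → (φ(2),φ(5)) = (4,5) ∈ E(G2) ✓
  (2,6) → (φ(2),φ(6)) = (2,5) ∈ E(G2) ✓
  (4,5) → (φ(4),φ(5)) = (1,4) ∈ E(G2) ✓
  (4,6) → (φ(4),φ(6)) = (1,2) ∈ E(G2) ✓
  (5,6) → (φ(5),φ(6)) = (2,4) ∈ E(G2) ✓
All 8 edges of G1 map to edges of G2, and |E(G1)| = |E(G2)| = 8, so φ is a bijection on edges as well as vertices. Hence G1 ≅ G2.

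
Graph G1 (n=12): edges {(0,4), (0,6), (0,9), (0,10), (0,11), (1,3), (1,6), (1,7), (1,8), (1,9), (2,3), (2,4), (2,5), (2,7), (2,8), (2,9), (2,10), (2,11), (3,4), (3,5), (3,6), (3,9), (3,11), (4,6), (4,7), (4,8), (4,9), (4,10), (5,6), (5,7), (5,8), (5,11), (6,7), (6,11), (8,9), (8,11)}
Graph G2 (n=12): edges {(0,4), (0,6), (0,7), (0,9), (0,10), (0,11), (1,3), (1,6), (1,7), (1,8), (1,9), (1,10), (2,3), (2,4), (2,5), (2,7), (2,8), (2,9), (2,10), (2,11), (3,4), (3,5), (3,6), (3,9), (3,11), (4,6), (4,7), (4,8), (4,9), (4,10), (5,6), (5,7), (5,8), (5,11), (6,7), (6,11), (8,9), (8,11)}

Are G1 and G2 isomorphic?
No, not isomorphic

The graphs are NOT isomorphic.

Counting edges: G1 has 36 edge(s); G2 has 38 edge(s).
Edge count is an isomorphism invariant (a bijection on vertices induces a bijection on edges), so differing edge counts rule out isomorphism.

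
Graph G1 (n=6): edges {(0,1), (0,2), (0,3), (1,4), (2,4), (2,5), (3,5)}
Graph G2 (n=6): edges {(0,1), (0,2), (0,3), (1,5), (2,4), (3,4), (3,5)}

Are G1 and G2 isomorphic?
Yes, isomorphic

The graphs are isomorphic.
One valid mapping φ: V(G1) → V(G2): 0→3, 1→4, 2→0, 3→5, 4→2, 5→1

Verify φ preserves adjacency — for each edge of G1, its image is an edge of G2:
  (0,1) → (φ(0),φ(1)) = (3,4) ∈ E(G2) ✓
  (0,2) → (φ(0),φ(2)) = (0,3) ∈ E(G2) ✓
  (0,3) → (φ(0),φ(3)) = (3,5) ∈ E(G2) ✓
  (1,4) → (φ(1),φ(4)) = (2,4) ∈ E(G2) ✓
  (2,4) → (φ(2),φ(4)) = (0,2) ∈ E(G2) ✓
  (2,5) → (φ(2),φ(5)) = (0,1) ∈ E(G2) ✓
  (3,5) → (φ(3),φ(5)) = (1,5) ∈ E(G2) ✓
All 7 edges of G1 map to edges of G2, and |E(G1)| = |E(G2)| = 7, so φ is a bijection on edges as well as vertices. Hence G1 ≅ G2.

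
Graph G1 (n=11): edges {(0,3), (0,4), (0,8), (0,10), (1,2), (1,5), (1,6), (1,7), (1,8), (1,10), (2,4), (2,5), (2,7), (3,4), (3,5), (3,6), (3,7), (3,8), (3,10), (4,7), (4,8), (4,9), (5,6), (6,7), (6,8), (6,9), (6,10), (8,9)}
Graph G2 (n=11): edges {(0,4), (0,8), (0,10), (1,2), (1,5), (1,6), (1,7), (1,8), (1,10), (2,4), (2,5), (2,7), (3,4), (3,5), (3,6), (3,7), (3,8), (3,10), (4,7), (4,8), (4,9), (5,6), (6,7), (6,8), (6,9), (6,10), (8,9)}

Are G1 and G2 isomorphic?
No, not isomorphic

The graphs are NOT isomorphic.

Counting edges: G1 has 28 edge(s); G2 has 27 edge(s).
Edge count is an isomorphism invariant (a bijection on vertices induces a bijection on edges), so differing edge counts rule out isomorphism.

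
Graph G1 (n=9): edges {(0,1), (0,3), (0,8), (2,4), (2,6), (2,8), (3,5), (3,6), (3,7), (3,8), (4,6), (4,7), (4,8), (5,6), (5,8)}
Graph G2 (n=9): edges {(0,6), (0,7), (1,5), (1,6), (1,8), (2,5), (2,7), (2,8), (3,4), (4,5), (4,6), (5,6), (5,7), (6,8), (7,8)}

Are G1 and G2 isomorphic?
Yes, isomorphic

The graphs are isomorphic.
One valid mapping φ: V(G1) → V(G2): 0→4, 1→3, 2→2, 3→6, 4→7, 5→1, 6→8, 7→0, 8→5

Verify φ preserves adjacency — for each edge of G1, its image is an edge of G2:
  (0,1) → (φ(0),φ(1)) = (3,4) ∈ E(G2) ✓
  (0,3) → (φ(0),φ(3)) = (4,6) ∈ E(G2) ✓
  (0,8) → (φ(0),φ(8)) = (4,5) ∈ E(G2) ✓
  (2,4) → (φ(2),φ(4)) = (2,7) ∈ E(G2) ✓
  (2,6) → (φ(2),φ(6)) = (2,8) ∈ E(G2) ✓
  (2,8) → (φ(2),φ(8)) = (2,5) ∈ E(G2) ✓
  (3,5) → (φ(3),φ(5)) = (1,6) ∈ E(G2) ✓
  (3,6) → (φ(3),φ(6)) = (6,8) ∈ E(G2) ✓
  (3,7) → (φ(3),φ(7)) = (0,6) ∈ E(G2) ✓
  (3,8) → (φ(3),φ(8)) = (5,6) ∈ E(G2) ✓
  (4,6) → (φ(4),φ(6)) = (7,8) ∈ E(G2) ✓
  (4,7) → (φ(4),φ(7)) = (0,7) ∈ E(G2) ✓
  (4,8) → (φ(4),φ(8)) = (5,7) ∈ E(G2) ✓
  (5,6) → (φ(5),φ(6)) = (1,8) ∈ E(G2) ✓
  (5,8) → (φ(5),φ(8)) = (1,5) ∈ E(G2) ✓
All 15 edges of G1 map to edges of G2, and |E(G1)| = |E(G2)| = 15, so φ is a bijection on edges as well as vertices. Hence G1 ≅ G2.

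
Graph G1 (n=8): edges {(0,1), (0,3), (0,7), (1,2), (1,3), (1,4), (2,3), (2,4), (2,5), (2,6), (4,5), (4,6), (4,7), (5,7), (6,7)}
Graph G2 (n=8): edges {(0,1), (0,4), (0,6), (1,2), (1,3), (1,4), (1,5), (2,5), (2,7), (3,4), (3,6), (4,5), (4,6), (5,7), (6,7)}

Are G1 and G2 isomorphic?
Yes, isomorphic

The graphs are isomorphic.
One valid mapping φ: V(G1) → V(G2): 0→7, 1→5, 2→1, 3→2, 4→4, 5→3, 6→0, 7→6

Verify φ preserves adjacency — for each edge of G1, its image is an edge of G2:
  (0,1) → (φ(0),φ(1)) = (5,7) ∈ E(G2) ✓
  (0,3) → (φ(0),φ(3)) = (2,7) ∈ E(G2) ✓
  (0,7) → (φ(0),φ(7)) = (6,7) ∈ E(G2) ✓
  (1,2) → (φ(1),φ(2)) = (1,5) ∈ E(G2) ✓
  (1,3) → (φ(1),φ(3)) = (2,5) ∈ E(G2) ✓
  (1,4) → (φ(1),φ(4)) = (4,5) ∈ E(G2) ✓
  (2,3) → (φ(2),φ(3)) = (1,2) ∈ E(G2) ✓
  (2,4) → (φ(2),φ(4)) = (1,4) ∈ E(G2) ✓
  (2,5) → (φ(2),φ(5)) = (1,3) ∈ E(G2) ✓
  (2,6) → (φ(2),φ(6)) = (0,1) ∈ E(G2) ✓
  (4,5) → (φ(4),φ(5)) = (3,4) ∈ E(G2) ✓
  (4,6) → (φ(4),φ(6)) = (0,4) ∈ E(G2) ✓
  (4,7) → (φ(4),φ(7)) = (4,6) ∈ E(G2) ✓
  (5,7) → (φ(5),φ(7)) = (3,6) ∈ E(G2) ✓
  (6,7) → (φ(6),φ(7)) = (0,6) ∈ E(G2) ✓
All 15 edges of G1 map to edges of G2, and |E(G1)| = |E(G2)| = 15, so φ is a bijection on edges as well as vertices. Hence G1 ≅ G2.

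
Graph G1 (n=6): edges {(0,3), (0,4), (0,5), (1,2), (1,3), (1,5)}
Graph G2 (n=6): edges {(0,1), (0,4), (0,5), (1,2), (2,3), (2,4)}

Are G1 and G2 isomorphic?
Yes, isomorphic

The graphs are isomorphic.
One valid mapping φ: V(G1) → V(G2): 0→0, 1→2, 2→3, 3→4, 4→5, 5→1

Verify φ preserves adjacency — for each edge of G1, its image is an edge of G2:
  (0,3) → (φ(0),φ(3)) = (0,4) ∈ E(G2) ✓
  (0,4) → (φ(0),φ(4)) = (0,5) ∈ E(G2) ✓
  (0,5) → (φ(0),φ(5)) = (0,1) ∈ E(G2) ✓
  (1,2) → (φ(1),φ(2)) = (2,3) ∈ E(G2) ✓
  (1,3) → (φ(1),φ(3)) = (2,4) ∈ E(G2) ✓
  (1,5) → (φ(1),φ(5)) = (1,2) ∈ E(G2) ✓
All 6 edges of G1 map to edges of G2, and |E(G1)| = |E(G2)| = 6, so φ is a bijection on edges as well as vertices. Hence G1 ≅ G2.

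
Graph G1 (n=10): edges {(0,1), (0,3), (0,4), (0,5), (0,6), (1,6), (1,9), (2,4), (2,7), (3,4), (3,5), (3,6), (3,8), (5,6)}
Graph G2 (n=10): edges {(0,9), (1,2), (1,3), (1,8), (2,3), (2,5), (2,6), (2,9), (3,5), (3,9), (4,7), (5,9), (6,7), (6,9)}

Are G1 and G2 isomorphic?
Yes, isomorphic

The graphs are isomorphic.
One valid mapping φ: V(G1) → V(G2): 0→2, 1→1, 2→7, 3→9, 4→6, 5→5, 6→3, 7→4, 8→0, 9→8

Verify φ preserves adjacency — for each edge of G1, its image is an edge of G2:
  (0,1) → (φ(0),φ(1)) = (1,2) ∈ E(G2) ✓
  (0,3) → (φ(0),φ(3)) = (2,9) ∈ E(G2) ✓
  (0,4) → (φ(0),φ(4)) = (2,6) ∈ E(G2) ✓
  (0,5) → (φ(0),φ(5)) = (2,5) ∈ E(G2) ✓
  (0,6) → (φ(0),φ(6)) = (2,3) ∈ E(G2) ✓
  (1,6) → (φ(1),φ(6)) = (1,3) ∈ E(G2) ✓
  (1,9) → (φ(1),φ(9)) = (1,8) ∈ E(G2) ✓
  (2,4) → (φ(2),φ(4)) = (6,7) ∈ E(G2) ✓
  (2,7) → (φ(2),φ(7)) = (4,7) ∈ E(G2) ✓
  (3,4) → (φ(3),φ(4)) = (6,9) ∈ E(G2) ✓
  (3,5) → (φ(3),φ(5)) = (5,9) ∈ E(G2) ✓
  (3,6) → (φ(3),φ(6)) = (3,9) ∈ E(G2) ✓
  (3,8) → (φ(3),φ(8)) = (0,9) ∈ E(G2) ✓
  (5,6) → (φ(5),φ(6)) = (3,5) ∈ E(G2) ✓
All 14 edges of G1 map to edges of G2, and |E(G1)| = |E(G2)| = 14, so φ is a bijection on edges as well as vertices. Hence G1 ≅ G2.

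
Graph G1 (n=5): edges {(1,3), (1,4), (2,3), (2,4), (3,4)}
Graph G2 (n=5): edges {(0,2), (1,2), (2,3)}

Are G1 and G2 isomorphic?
No, not isomorphic

The graphs are NOT isomorphic.

Counting triangles (3-cliques): G1 has 2, G2 has 0.
Triangle count is an isomorphism invariant, so differing triangle counts rule out isomorphism.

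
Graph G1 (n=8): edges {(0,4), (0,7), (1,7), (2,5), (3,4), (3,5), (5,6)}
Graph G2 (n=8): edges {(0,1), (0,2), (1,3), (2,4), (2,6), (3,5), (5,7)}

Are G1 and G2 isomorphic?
Yes, isomorphic

The graphs are isomorphic.
One valid mapping φ: V(G1) → V(G2): 0→3, 1→7, 2→4, 3→0, 4→1, 5→2, 6→6, 7→5

Verify φ preserves adjacency — for each edge of G1, its image is an edge of G2:
  (0,4) → (φ(0),φ(4)) = (1,3) ∈ E(G2) ✓
  (0,7) → (φ(0),φ(7)) = (3,5) ∈ E(G2) ✓
  (1,7) → (φ(1),φ(7)) = (5,7) ∈ E(G2) ✓
  (2,5) → (φ(2),φ(5)) = (2,4) ∈ E(G2) ✓
  (3,4) → (φ(3),φ(4)) = (0,1) ∈ E(G2) ✓
  (3,5) → (φ(3),φ(5)) = (0,2) ∈ E(G2) ✓
  (5,6) → (φ(5),φ(6)) = (2,6) ∈ E(G2) ✓
All 7 edges of G1 map to edges of G2, and |E(G1)| = |E(G2)| = 7, so φ is a bijection on edges as well as vertices. Hence G1 ≅ G2.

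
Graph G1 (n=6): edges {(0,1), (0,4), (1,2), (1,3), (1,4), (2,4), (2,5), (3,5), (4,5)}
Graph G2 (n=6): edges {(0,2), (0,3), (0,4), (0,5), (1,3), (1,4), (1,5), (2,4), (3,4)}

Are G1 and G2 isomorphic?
Yes, isomorphic

The graphs are isomorphic.
One valid mapping φ: V(G1) → V(G2): 0→2, 1→0, 2→3, 3→5, 4→4, 5→1

Verify φ preserves adjacency — for each edge of G1, its image is an edge of G2:
  (0,1) → (φ(0),φ(1)) = (0,2) ∈ E(G2) ✓
  (0,4) → (φ(0),φ(4)) = (2,4) ∈ E(G2) ✓
  (1,2) → (φ(1),φ(2)) = (0,3) ∈ E(G2) ✓
  (1,3) → (φ(1),φ(3)) = (0,5) ∈ E(G2) ✓
  (1,4) → (φ(1),φ(4)) = (0,4) ∈ E(G2) ✓
  (2,4) → (φ(2),φ(4)) = (3,4) ∈ E(G2) ✓
  (2,5) → (φ(2),φ(5)) = (1,3) ∈ E(G2) ✓
  (3,5) → (φ(3),φ(5)) = (1,5) ∈ E(G2) ✓
  (4,5) → (φ(4),φ(5)) = (1,4) ∈ E(G2) ✓
All 9 edges of G1 map to edges of G2, and |E(G1)| = |E(G2)| = 9, so φ is a bijection on edges as well as vertices. Hence G1 ≅ G2.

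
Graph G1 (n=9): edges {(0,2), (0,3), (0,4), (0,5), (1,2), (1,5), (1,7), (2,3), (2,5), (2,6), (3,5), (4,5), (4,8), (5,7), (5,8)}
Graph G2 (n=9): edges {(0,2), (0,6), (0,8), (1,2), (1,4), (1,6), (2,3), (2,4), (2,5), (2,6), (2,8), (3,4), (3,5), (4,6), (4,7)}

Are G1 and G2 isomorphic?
Yes, isomorphic

The graphs are isomorphic.
One valid mapping φ: V(G1) → V(G2): 0→6, 1→3, 2→4, 3→1, 4→0, 5→2, 6→7, 7→5, 8→8

Verify φ preserves adjacency — for each edge of G1, its image is an edge of G2:
  (0,2) → (φ(0),φ(2)) = (4,6) ∈ E(G2) ✓
  (0,3) → (φ(0),φ(3)) = (1,6) ∈ E(G2) ✓
  (0,4) → (φ(0),φ(4)) = (0,6) ∈ E(G2) ✓
  (0,5) → (φ(0),φ(5)) = (2,6) ∈ E(G2) ✓
  (1,2) → (φ(1),φ(2)) = (3,4) ∈ E(G2) ✓
  (1,5) → (φ(1),φ(5)) = (2,3) ∈ E(G2) ✓
  (1,7) → (φ(1),φ(7)) = (3,5) ∈ E(G2) ✓
  (2,3) → (φ(2),φ(3)) = (1,4) ∈ E(G2) ✓
  (2,5) → (φ(2),φ(5)) = (2,4) ∈ E(G2) ✓
  (2,6) → (φ(2),φ(6)) = (4,7) ∈ E(G2) ✓
  (3,5) → (φ(3),φ(5)) = (1,2) ∈ E(G2) ✓
  (4,5) → (φ(4),φ(5)) = (0,2) ∈ E(G2) ✓
  (4,8) → (φ(4),φ(8)) = (0,8) ∈ E(G2) ✓
  (5,7) → (φ(5),φ(7)) = (2,5) ∈ E(G2) ✓
  (5,8) → (φ(5),φ(8)) = (2,8) ∈ E(G2) ✓
All 15 edges of G1 map to edges of G2, and |E(G1)| = |E(G2)| = 15, so φ is a bijection on edges as well as vertices. Hence G1 ≅ G2.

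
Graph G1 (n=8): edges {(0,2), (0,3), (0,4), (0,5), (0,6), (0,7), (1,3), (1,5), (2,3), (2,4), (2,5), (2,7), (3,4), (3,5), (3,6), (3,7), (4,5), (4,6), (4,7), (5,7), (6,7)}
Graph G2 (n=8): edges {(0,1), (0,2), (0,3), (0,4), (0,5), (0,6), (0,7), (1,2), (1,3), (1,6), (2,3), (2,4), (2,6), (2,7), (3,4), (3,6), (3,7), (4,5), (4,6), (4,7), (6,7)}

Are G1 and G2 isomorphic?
Yes, isomorphic

The graphs are isomorphic.
One valid mapping φ: V(G1) → V(G2): 0→3, 1→5, 2→7, 3→0, 4→6, 5→4, 6→1, 7→2

Verify φ preserves adjacency — for each edge of G1, its image is an edge of G2:
  (0,2) → (φ(0),φ(2)) = (3,7) ∈ E(G2) ✓
  (0,3) → (φ(0),φ(3)) = (0,3) ∈ E(G2) ✓
  (0,4) → (φ(0),φ(4)) = (3,6) ∈ E(G2) ✓
  (0,5) → (φ(0),φ(5)) = (3,4) ∈ E(G2) ✓
  (0,6) → (φ(0),φ(6)) = (1,3) ∈ E(G2) ✓
  (0,7) → (φ(0),φ(7)) = (2,3) ∈ E(G2) ✓
  (1,3) → (φ(1),φ(3)) = (0,5) ∈ E(G2) ✓
  (1,5) → (φ(1),φ(5)) = (4,5) ∈ E(G2) ✓
  (2,3) → (φ(2),φ(3)) = (0,7) ∈ E(G2) ✓
  (2,4) → (φ(2),φ(4)) = (6,7) ∈ E(G2) ✓
  (2,5) → (φ(2),φ(5)) = (4,7) ∈ E(G2) ✓
  (2,7) → (φ(2),φ(7)) = (2,7) ∈ E(G2) ✓
  (3,4) → (φ(3),φ(4)) = (0,6) ∈ E(G2) ✓
  (3,5) → (φ(3),φ(5)) = (0,4) ∈ E(G2) ✓
  (3,6) → (φ(3),φ(6)) = (0,1) ∈ E(G2) ✓
  (3,7) → (φ(3),φ(7)) = (0,2) ∈ E(G2) ✓
  (4,5) → (φ(4),φ(5)) = (4,6) ∈ E(G2) ✓
  (4,6) → (φ(4),φ(6)) = (1,6) ∈ E(G2) ✓
  (4,7) → (φ(4),φ(7)) = (2,6) ∈ E(G2) ✓
  (5,7) → (φ(5),φ(7)) = (2,4) ∈ E(G2) ✓
  (6,7) → (φ(6),φ(7)) = (1,2) ∈ E(G2) ✓
All 21 edges of G1 map to edges of G2, and |E(G1)| = |E(G2)| = 21, so φ is a bijection on edges as well as vertices. Hence G1 ≅ G2.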